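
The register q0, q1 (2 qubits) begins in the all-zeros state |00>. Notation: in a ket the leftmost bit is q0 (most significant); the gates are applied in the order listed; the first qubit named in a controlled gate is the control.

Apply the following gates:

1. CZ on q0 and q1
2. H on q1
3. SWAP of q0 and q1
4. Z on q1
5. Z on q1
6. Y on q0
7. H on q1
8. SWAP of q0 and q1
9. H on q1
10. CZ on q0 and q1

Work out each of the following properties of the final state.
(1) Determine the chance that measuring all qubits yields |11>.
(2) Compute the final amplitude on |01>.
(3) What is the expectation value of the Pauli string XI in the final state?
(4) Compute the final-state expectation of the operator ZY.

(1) A full measurement returns |11> with probability 1/2.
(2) The amplitude on |01> is -sqrt(2)*I/2.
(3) In the final state, XI has expectation -1.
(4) The expectation value of ZY is 0.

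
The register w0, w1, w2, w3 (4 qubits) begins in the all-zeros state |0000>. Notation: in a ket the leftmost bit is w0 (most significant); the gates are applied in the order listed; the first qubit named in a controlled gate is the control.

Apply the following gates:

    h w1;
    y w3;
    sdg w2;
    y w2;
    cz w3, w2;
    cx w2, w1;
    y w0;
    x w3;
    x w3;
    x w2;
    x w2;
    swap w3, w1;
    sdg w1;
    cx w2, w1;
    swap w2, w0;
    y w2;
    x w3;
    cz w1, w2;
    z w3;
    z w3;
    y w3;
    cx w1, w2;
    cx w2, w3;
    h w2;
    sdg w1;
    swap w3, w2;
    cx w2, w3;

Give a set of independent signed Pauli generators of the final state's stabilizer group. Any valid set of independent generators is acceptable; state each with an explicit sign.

The stabilizer group can be generated by -IIXI, +IIIX, -ZIII, +IZII, among other valid generating sets. Key observation: steps 8-9 multiply out to the identity, so the circuit reduces to the remaining gates.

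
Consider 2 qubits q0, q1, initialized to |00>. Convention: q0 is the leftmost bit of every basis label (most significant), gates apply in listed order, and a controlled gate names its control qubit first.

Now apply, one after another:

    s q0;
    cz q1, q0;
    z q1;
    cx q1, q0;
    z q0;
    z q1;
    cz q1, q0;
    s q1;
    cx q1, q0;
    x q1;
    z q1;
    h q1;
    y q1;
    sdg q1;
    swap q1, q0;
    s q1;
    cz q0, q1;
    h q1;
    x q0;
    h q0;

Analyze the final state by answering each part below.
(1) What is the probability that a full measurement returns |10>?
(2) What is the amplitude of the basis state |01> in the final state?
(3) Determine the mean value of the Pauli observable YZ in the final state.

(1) The probability of measuring |10> is 1/4.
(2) The amplitude on |01> is sqrt(2)*(-1 - I)/4.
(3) In the final state, YZ has expectation 0.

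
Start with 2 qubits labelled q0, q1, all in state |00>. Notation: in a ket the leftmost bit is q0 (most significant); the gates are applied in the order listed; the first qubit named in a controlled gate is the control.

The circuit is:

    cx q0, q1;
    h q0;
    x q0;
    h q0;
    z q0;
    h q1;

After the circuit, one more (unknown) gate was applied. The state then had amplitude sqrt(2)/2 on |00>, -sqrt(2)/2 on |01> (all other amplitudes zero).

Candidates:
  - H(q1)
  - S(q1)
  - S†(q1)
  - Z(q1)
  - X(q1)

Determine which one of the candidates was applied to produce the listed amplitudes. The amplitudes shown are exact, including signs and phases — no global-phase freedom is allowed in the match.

The applied gate was Z(q1). Key observation: steps 2-5 multiply out to the identity, so the circuit reduces to the remaining gates.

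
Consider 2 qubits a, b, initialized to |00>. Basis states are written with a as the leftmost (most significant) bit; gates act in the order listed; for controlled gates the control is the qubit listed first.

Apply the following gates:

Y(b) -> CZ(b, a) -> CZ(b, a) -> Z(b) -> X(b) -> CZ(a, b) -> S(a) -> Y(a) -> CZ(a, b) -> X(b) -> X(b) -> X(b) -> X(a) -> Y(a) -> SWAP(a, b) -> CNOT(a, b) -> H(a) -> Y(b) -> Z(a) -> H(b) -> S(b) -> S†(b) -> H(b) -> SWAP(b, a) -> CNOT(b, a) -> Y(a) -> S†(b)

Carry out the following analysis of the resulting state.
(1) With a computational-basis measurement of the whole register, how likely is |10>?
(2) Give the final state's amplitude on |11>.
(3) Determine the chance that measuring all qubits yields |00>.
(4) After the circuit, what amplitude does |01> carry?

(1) A full measurement returns |10> with probability 0. Key observation: steps 20-23 multiply out to the identity, so the circuit reduces to the remaining gates.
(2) The final state's coefficient on |11> equals -sqrt(2)/2.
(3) Outcome |00> occurs with probability 1/2.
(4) |01> carries amplitude 0 in the final state.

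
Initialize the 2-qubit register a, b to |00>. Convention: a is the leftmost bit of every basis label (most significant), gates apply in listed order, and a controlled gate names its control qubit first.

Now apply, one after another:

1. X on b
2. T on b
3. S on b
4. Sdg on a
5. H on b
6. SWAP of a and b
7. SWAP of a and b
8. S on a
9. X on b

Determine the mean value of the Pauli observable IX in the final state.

In the final state, IX has expectation -1. Key observation: gates 6-7 undo each other exactly, leaving only the rest of the circuit to track.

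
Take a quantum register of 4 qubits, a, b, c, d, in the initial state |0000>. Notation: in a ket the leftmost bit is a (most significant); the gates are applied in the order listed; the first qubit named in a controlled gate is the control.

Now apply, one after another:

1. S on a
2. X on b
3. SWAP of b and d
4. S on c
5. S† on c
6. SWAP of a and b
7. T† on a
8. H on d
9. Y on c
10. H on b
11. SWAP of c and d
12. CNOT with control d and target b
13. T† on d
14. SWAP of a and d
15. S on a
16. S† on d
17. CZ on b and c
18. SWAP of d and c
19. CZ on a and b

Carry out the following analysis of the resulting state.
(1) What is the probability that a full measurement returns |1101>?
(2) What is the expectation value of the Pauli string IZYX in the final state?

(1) Outcome |1101> occurs with probability 1/4.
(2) In the final state, IZYX has expectation 0.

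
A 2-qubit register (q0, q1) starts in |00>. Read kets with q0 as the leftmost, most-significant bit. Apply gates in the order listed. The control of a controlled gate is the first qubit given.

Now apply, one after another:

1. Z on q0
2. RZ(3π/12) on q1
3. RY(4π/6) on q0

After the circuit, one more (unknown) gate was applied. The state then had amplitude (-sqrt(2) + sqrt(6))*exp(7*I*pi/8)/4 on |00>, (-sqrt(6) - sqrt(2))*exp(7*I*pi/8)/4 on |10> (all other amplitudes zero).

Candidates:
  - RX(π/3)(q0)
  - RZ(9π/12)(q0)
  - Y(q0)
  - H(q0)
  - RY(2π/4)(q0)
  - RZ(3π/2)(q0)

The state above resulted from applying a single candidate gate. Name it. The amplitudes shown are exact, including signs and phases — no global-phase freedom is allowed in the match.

It was RY(2π/4)(q0) that produced the state shown.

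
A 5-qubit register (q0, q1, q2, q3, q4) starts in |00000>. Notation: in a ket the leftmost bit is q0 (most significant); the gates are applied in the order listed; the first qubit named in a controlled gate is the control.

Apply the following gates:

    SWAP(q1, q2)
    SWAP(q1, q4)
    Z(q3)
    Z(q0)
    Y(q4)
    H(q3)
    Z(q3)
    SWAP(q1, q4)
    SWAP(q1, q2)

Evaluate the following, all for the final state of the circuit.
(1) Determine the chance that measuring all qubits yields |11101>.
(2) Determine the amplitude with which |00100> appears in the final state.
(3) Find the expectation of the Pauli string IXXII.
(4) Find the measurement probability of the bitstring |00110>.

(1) Outcome |11101> occurs with probability 0.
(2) The amplitude on |00100> is sqrt(2)*I/2.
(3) In the final state, IXXII has expectation 0.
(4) Outcome |00110> occurs with probability 1/2.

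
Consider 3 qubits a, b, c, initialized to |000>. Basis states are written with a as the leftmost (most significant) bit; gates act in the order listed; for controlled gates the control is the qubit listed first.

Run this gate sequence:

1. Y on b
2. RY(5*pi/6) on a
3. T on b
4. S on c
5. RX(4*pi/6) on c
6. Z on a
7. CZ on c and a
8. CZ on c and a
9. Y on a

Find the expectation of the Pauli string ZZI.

In the final state, ZZI has expectation -sqrt(3)/2.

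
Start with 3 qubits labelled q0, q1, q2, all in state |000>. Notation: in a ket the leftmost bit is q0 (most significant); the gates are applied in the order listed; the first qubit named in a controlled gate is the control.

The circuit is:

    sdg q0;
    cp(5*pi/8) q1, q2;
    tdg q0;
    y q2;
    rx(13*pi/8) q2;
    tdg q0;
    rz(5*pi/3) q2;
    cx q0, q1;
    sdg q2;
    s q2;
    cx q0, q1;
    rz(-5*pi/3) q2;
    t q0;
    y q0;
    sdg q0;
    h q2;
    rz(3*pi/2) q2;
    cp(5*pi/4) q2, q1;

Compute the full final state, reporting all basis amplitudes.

The final amplitudes are sqrt(2)*(-sin(3*pi/16) + I*cos(3*pi/16))*exp(I*pi/4)/2 on |100>, -sqrt(2)*exp(I*pi/16)/2 on |101>, and 0 on every other basis state. Key observation: steps 6-13 multiply out to the identity, so the circuit reduces to the remaining gates.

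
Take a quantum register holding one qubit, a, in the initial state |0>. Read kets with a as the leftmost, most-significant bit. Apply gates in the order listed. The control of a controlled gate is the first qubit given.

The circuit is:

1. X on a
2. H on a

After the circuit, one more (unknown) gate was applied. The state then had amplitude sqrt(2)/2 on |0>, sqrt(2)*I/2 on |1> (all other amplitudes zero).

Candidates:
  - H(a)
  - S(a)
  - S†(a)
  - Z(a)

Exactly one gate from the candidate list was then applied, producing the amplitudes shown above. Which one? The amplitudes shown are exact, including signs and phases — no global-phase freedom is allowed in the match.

The applied gate was S†(a).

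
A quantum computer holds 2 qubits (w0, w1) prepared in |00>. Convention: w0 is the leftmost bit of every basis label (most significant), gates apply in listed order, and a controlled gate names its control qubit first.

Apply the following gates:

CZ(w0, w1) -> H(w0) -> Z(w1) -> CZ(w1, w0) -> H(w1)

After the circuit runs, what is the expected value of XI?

The expectation value of XI is 1.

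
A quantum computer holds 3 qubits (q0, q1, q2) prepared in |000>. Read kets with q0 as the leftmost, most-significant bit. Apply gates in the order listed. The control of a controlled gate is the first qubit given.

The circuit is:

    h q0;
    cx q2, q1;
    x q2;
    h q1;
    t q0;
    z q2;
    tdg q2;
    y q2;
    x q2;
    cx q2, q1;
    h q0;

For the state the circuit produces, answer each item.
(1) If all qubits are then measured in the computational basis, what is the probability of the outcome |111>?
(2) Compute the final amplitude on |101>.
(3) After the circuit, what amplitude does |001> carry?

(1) The probability of measuring |111> is 1/4 - sqrt(2)/8.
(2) The final state's coefficient on |101> equals sqrt(2)*(-I + exp(I*pi/4))/4.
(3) The amplitude on |001> is sqrt(2)*(exp(I*pi/4) + I)/4.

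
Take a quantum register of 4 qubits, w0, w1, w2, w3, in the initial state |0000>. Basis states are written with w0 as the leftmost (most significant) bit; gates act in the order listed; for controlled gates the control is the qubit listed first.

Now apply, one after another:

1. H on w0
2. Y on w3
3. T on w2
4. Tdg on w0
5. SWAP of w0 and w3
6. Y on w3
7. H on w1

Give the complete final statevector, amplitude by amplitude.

The resulting statevector has amplitude -exp(3*I*pi/4)/2 on |1000>, -1/2 on |1001>, -exp(3*I*pi/4)/2 on |1100>, -1/2 on |1101>, and 0 on every other basis state.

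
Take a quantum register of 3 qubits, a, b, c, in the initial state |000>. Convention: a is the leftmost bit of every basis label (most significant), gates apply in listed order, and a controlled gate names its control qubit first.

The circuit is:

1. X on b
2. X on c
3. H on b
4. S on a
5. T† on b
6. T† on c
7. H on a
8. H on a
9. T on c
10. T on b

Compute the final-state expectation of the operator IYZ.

The expectation value of IYZ is 0. Key observation: gates 5-10 undo each other exactly, leaving only the rest of the circuit to track.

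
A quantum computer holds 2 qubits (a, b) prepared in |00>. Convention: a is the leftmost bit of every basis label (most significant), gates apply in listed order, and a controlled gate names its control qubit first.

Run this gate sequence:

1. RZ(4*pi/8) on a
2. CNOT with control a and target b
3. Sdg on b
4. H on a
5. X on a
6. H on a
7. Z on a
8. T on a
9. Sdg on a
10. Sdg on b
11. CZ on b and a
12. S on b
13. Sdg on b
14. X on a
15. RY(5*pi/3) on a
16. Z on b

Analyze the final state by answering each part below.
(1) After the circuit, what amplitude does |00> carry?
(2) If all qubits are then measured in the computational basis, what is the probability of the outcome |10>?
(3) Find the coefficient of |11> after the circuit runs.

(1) |00> carries amplitude exp(3*I*pi/4)/2 in the final state. Key observation: the block from step 4 through step 7 cancels to the identity and can be dropped.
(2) The probability of measuring |10> is 3/4.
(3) |11> carries amplitude 0 in the final state.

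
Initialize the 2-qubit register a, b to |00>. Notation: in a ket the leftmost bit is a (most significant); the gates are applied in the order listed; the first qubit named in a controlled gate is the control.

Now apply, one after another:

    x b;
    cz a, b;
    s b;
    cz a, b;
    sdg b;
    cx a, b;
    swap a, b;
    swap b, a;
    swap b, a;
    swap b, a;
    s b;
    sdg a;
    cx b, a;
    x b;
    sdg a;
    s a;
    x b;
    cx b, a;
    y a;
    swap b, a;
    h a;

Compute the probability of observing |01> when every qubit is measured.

The probability of measuring |01> is 1/2. Key observation: steps 13-18 multiply out to the identity, so the circuit reduces to the remaining gates.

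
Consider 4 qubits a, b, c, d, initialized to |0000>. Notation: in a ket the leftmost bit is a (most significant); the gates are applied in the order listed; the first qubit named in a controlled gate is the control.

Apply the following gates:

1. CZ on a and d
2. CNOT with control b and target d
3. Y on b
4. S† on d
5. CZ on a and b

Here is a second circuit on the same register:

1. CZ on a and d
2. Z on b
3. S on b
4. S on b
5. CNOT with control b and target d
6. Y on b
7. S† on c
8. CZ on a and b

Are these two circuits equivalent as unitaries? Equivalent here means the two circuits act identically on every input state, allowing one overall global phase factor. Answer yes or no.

No, they are not equivalent — no single phase factor reconciles the two unitaries.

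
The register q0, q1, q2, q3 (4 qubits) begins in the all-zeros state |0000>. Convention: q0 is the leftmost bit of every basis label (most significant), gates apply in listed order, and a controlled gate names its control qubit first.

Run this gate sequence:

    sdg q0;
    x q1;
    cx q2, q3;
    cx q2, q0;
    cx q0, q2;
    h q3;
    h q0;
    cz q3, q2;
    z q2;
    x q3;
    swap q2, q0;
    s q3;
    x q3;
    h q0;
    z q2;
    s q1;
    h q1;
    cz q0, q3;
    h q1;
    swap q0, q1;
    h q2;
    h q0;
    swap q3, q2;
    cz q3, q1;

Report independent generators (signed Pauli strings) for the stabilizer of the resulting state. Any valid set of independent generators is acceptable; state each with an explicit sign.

One valid set of independent stabilizer generators is -XIII, -IXZI, -IZYI, -IIIZ (any independent generating set of the same group is equally correct).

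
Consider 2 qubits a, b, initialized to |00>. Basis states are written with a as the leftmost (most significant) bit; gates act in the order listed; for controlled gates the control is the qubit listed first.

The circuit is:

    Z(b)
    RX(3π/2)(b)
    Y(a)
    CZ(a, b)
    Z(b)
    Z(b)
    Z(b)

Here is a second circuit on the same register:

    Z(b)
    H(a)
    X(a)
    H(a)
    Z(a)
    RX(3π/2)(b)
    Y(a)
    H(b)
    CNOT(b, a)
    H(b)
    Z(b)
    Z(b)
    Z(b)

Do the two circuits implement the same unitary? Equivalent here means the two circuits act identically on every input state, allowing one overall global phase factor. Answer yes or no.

No: there is an input state on which the two circuits produce genuinely different outputs (not merely differing by a phase).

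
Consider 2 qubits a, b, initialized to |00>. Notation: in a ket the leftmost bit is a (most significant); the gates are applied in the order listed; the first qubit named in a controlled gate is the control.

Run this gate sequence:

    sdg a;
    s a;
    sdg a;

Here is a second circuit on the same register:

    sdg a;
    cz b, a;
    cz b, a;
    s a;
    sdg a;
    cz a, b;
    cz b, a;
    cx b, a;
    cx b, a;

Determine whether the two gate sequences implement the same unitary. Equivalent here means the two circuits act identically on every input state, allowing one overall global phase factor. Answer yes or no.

Yes: on every input state the two circuits agree up to one overall phase factor.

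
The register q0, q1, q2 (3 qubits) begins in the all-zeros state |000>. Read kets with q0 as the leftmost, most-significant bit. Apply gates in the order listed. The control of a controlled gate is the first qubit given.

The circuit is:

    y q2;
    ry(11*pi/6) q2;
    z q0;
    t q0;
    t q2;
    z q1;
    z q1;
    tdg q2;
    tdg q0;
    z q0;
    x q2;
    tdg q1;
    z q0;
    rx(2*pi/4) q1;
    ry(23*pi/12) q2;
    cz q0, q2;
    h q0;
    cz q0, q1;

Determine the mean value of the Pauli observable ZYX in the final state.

In the final state, ZYX has expectation -sqrt(6)/4 + sqrt(2)/4. Key observation: gates 3-10 undo each other exactly, leaving only the rest of the circuit to track.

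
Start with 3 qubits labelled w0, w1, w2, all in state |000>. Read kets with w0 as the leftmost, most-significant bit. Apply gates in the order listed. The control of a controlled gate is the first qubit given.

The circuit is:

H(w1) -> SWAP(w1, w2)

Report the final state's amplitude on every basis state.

After the circuit, the state carries amplitude sqrt(2)/2 on |000>, sqrt(2)/2 on |001>, and 0 on every other basis state.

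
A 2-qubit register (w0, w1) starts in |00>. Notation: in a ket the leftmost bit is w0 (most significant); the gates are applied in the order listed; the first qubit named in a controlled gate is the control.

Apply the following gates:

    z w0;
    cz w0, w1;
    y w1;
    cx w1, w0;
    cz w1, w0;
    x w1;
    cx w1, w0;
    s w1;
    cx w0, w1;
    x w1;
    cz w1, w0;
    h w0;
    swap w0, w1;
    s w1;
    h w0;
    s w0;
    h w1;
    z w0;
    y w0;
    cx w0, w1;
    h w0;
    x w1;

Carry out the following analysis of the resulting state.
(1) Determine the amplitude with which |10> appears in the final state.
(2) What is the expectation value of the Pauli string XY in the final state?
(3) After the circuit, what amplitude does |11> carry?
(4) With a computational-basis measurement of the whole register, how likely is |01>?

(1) |10> carries amplitude -1/2 + I/2 in the final state.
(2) In the final state, XY has expectation -1.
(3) The amplitude on |11> is 0.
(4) A full measurement returns |01> with probability 1/2.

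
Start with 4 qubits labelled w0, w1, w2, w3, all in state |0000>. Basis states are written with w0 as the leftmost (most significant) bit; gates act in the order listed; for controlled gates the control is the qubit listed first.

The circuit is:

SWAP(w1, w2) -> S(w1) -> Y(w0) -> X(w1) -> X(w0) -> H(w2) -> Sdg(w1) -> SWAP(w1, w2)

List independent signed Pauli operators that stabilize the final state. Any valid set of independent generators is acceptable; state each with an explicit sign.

The final state is stabilized by the group generated by +IXII, +ZIII, -IIZI, +IIIZ; other independent generating sets are equally valid.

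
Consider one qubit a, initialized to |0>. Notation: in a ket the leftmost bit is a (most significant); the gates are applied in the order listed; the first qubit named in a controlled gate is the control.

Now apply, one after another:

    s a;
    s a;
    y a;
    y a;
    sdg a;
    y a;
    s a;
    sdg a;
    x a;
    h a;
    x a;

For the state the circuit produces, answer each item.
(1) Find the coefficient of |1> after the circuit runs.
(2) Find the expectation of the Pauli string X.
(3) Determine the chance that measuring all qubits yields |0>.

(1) The final state's coefficient on |1> equals sqrt(2)*I/2.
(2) The observable X averages to 1.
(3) Outcome |0> occurs with probability 1/2.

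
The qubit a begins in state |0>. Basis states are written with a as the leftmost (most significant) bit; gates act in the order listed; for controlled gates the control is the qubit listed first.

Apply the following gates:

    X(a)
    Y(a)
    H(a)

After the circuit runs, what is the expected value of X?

The observable X averages to 1.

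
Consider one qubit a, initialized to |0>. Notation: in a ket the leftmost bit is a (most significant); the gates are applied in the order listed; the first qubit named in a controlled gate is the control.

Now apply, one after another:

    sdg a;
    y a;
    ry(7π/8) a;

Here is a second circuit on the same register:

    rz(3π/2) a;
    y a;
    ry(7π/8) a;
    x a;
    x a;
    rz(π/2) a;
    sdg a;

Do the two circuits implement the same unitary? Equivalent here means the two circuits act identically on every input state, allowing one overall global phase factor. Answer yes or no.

Yes: on every input state the two circuits agree up to one overall phase factor.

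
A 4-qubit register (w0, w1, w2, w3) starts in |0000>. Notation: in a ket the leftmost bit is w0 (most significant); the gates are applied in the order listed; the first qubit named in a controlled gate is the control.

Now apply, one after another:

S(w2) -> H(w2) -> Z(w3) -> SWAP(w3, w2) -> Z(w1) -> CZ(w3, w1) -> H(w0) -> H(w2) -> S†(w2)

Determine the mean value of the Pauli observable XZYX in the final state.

In the final state, XZYX has expectation -1.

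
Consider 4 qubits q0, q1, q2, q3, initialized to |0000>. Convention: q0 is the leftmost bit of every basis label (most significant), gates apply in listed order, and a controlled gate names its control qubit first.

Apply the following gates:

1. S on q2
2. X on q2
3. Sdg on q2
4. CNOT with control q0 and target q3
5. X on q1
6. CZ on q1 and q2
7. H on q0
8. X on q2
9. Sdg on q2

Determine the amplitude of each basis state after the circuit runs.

After the circuit, the state carries amplitude sqrt(2)*I/2 on |0100>, sqrt(2)*I/2 on |1100>, and 0 on every other basis state.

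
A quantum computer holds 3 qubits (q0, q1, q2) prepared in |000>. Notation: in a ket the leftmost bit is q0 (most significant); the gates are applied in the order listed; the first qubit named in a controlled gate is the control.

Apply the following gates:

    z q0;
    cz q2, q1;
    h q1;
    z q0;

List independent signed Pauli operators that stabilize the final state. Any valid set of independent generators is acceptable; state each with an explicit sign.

The final state is stabilized by the group generated by +IXI, +ZII, +IIZ; other independent generating sets are equally valid.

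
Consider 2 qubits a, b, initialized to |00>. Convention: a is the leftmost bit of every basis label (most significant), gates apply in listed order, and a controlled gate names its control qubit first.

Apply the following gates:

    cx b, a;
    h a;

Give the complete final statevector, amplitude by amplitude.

After the circuit, the state carries amplitude sqrt(2)/2 on |00>, 0 on |01>, sqrt(2)/2 on |10>, 0 on |11>.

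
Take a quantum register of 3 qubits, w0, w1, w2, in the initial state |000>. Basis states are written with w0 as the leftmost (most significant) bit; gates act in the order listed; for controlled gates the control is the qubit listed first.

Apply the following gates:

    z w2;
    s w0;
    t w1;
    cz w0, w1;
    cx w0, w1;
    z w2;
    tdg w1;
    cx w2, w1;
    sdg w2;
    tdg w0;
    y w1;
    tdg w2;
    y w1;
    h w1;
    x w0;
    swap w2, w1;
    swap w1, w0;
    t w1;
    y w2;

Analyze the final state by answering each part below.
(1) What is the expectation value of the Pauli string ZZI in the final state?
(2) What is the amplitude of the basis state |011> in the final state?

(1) In the final state, ZZI has expectation -1.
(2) The amplitude on |011> is sqrt(2)*exp(3*I*pi/4)/2.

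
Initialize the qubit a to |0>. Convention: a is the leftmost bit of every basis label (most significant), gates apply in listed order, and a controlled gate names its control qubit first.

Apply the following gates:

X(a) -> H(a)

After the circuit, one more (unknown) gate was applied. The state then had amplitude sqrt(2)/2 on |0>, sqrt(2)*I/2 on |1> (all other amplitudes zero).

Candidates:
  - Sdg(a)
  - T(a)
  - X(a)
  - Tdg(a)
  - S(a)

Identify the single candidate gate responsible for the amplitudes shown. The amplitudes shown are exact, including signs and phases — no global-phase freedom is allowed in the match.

The applied gate was Sdg(a).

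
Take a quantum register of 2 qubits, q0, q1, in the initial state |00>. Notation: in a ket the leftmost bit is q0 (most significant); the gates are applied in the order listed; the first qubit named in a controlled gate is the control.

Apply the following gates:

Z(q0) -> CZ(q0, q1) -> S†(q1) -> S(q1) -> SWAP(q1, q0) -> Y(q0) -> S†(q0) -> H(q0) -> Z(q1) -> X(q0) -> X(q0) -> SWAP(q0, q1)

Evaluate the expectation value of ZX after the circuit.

In the final state, ZX has expectation -1.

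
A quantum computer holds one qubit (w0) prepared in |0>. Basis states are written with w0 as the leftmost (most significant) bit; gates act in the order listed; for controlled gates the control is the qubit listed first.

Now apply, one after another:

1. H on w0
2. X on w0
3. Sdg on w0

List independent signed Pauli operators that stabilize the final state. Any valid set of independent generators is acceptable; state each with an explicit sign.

One valid set of independent stabilizer generators is -Y (any independent generating set of the same group is equally correct).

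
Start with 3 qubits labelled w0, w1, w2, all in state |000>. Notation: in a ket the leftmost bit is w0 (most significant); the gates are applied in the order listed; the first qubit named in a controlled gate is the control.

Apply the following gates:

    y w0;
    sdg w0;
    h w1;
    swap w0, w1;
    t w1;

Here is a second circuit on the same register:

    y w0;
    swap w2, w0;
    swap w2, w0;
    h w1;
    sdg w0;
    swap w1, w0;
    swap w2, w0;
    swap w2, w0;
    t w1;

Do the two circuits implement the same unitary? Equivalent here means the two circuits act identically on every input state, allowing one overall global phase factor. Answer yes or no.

Yes, they are equivalent — the unitaries differ by at most a global phase.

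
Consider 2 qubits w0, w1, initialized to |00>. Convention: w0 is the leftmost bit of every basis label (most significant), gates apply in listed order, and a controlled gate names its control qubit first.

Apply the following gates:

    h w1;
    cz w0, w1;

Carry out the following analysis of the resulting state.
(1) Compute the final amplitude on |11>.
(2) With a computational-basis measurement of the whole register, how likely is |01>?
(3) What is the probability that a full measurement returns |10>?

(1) The amplitude on |11> is 0.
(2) Outcome |01> occurs with probability 1/2.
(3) A full measurement returns |10> with probability 0.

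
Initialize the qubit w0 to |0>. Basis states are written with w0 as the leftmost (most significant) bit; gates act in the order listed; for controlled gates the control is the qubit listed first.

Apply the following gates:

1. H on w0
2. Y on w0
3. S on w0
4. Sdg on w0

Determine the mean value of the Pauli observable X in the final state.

The expectation value of X is -1.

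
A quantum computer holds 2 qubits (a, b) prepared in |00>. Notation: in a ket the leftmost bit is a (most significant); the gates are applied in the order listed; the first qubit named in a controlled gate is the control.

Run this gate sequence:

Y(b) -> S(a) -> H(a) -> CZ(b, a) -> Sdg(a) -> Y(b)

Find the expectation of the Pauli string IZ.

The observable IZ averages to 1.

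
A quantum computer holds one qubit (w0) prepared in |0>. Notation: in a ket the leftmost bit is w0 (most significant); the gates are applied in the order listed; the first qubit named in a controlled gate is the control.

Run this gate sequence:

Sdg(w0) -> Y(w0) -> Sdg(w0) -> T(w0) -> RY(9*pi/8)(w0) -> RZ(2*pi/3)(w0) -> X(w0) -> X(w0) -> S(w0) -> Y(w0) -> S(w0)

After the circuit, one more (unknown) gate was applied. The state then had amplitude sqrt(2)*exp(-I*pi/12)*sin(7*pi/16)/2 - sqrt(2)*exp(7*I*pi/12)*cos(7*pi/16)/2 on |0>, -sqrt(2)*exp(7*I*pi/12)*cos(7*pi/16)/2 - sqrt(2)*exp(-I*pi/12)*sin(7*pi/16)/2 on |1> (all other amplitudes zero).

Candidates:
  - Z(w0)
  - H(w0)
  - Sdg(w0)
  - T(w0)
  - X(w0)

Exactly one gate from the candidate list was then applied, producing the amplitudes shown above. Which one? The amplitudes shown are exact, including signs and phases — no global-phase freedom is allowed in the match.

The unique candidate consistent with the amplitudes is H(w0).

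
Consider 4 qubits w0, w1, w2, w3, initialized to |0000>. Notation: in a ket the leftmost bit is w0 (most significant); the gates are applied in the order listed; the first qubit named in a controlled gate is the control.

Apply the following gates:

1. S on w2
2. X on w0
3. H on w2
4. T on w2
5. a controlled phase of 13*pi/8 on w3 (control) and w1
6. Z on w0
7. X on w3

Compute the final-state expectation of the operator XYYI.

The expectation value of XYYI is 0.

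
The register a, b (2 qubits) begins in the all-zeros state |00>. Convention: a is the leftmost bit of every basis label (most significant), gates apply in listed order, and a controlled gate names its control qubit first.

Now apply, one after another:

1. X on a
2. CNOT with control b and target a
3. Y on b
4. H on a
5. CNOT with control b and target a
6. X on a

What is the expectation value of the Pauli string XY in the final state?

The observable XY averages to 0.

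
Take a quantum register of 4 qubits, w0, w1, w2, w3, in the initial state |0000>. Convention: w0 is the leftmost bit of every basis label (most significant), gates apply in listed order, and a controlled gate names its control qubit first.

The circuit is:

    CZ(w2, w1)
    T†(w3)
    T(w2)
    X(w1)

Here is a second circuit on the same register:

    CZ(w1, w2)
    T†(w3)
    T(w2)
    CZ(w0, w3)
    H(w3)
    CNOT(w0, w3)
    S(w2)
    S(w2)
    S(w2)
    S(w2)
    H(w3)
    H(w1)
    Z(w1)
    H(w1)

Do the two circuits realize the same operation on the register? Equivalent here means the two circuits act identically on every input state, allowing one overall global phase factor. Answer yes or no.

Yes: on every input state the two circuits agree up to one overall phase factor.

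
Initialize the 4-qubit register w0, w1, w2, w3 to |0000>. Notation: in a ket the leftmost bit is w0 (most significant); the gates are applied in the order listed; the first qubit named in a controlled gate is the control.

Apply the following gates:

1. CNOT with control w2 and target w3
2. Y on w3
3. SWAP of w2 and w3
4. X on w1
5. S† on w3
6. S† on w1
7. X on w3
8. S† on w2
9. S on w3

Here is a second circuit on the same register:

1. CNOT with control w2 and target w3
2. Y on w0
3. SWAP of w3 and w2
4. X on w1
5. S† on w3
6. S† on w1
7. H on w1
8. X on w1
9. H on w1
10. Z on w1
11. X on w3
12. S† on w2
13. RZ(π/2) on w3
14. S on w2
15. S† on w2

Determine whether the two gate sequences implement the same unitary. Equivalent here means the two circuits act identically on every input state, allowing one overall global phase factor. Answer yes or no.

No — the two circuits implement different unitaries, even allowing a global phase.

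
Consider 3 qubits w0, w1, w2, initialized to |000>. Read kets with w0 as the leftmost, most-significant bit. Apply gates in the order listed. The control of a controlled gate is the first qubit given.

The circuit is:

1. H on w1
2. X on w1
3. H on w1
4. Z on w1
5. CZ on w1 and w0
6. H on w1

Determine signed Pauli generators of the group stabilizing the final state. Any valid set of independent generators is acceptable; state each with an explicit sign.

The stabilizer group can be generated by +IXI, +ZII, +IIZ, among other valid generating sets.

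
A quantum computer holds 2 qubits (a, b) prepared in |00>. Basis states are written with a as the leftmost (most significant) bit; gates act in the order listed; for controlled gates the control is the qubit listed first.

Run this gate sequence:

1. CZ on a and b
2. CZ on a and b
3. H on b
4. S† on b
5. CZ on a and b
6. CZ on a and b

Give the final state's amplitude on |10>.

The final state's coefficient on |10> equals 0.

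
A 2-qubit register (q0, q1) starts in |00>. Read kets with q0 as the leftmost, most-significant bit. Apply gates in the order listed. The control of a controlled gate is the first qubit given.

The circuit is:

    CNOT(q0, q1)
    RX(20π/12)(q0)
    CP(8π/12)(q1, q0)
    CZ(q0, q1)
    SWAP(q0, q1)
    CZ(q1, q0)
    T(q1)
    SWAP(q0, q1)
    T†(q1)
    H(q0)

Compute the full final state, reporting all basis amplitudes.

The resulting statevector has amplitude -sqrt(6)/4 - sqrt(2)*exp(3*I*pi/4)/4 on |00>, 0 on |01>, -sqrt(6)/4 + sqrt(2)*exp(3*I*pi/4)/4 on |10>, 0 on |11>.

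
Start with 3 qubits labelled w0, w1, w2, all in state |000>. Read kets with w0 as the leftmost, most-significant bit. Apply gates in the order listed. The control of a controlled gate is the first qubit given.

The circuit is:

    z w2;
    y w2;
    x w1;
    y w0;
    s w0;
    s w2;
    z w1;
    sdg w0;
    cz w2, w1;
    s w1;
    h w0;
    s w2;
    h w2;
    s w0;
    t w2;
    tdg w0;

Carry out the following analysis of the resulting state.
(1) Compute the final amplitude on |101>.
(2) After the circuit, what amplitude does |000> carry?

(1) The amplitude on |101> is 0.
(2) The final state's coefficient on |000> equals 0.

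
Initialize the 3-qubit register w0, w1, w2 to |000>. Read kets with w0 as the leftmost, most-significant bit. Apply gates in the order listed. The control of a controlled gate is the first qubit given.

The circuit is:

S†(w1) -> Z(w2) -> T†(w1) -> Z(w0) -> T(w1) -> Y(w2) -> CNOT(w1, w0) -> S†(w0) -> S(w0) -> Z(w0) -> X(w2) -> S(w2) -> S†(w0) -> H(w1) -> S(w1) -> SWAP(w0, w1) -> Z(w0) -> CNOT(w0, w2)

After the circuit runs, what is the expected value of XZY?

The expectation value of XZY is -1.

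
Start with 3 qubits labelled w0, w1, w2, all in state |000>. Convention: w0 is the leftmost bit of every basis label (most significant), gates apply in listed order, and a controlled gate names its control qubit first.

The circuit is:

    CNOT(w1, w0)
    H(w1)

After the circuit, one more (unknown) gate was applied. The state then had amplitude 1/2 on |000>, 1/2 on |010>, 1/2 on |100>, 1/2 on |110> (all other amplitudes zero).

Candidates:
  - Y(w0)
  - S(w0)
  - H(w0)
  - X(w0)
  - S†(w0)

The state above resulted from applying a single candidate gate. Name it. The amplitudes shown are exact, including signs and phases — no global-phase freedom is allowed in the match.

The unique candidate consistent with the amplitudes is H(w0).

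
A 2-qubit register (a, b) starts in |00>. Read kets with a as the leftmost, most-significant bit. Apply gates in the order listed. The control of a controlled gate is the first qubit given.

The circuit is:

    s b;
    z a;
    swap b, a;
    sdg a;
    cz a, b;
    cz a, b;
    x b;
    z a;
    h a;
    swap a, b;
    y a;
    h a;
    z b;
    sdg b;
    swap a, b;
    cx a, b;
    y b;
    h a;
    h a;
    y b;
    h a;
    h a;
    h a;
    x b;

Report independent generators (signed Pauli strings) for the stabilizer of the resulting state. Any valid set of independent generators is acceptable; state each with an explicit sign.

The stabilizer group can be generated by -YI, +IX, among other valid generating sets. Key observation: gates 21-22 undo each other exactly, leaving only the rest of the circuit to track.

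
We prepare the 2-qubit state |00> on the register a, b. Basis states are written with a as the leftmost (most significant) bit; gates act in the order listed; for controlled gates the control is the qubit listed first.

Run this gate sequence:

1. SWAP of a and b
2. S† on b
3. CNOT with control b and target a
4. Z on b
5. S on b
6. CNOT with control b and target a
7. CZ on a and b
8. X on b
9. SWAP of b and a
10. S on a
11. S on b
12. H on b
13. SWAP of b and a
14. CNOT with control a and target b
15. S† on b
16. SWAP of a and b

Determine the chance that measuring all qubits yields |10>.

A full measurement returns |10> with probability 1/2.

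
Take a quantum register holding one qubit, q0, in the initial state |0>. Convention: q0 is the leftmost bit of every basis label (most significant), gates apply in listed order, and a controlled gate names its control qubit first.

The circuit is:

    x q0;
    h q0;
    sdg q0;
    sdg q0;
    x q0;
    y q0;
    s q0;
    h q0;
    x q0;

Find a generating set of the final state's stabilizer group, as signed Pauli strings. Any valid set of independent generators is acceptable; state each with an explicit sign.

The final state is stabilized by the group generated by -Y; other independent generating sets are equally valid.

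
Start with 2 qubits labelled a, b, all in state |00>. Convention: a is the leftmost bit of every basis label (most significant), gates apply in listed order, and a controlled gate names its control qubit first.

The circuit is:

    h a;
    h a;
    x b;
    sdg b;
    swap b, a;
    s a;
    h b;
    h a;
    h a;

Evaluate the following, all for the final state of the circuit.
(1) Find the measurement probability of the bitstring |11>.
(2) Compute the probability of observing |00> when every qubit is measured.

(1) A full measurement returns |11> with probability 1/2.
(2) The probability of measuring |00> is 0.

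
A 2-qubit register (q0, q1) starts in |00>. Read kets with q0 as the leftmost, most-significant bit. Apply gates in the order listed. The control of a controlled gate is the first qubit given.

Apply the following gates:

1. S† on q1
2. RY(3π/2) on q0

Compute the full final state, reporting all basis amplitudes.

After the circuit, the state carries amplitude -sqrt(2)/2 on |00>, 0 on |01>, sqrt(2)/2 on |10>, 0 on |11>.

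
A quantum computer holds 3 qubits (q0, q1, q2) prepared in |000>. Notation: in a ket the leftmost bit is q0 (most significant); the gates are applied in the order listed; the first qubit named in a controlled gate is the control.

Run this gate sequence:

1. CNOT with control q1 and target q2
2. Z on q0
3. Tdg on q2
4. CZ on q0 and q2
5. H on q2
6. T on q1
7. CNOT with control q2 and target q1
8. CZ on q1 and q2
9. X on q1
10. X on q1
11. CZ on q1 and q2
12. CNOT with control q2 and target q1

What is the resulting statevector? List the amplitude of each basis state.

After the circuit, the state carries amplitude sqrt(2)/2 on |000>, sqrt(2)/2 on |001>, and 0 on every other basis state. Key observation: the block from step 7 through step 12 cancels to the identity and can be dropped.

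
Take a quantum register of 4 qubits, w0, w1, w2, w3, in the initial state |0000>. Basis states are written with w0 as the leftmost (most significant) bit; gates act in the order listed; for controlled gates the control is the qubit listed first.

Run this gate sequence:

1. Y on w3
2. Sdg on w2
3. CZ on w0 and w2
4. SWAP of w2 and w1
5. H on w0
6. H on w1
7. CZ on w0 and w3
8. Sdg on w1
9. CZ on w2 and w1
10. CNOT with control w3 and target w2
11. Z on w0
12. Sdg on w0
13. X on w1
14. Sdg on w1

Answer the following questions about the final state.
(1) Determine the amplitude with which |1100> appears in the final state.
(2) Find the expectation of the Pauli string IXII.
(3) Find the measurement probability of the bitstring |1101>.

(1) The amplitude on |1100> is 0.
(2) The observable IXII averages to 1.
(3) Outcome |1101> occurs with probability 0.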